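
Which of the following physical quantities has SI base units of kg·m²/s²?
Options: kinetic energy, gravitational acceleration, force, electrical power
Checking the SI base units of each option:
  kinetic energy (E = ½mv²): kg·m²/s²  ✓ matches
  gravitational acceleration (g = GM/r²): m/s²  ✗
  force (F = ma): kg·m/s²  ✗
  electrical power (P = IV): kg·m²/s³  ✗

Only kinetic energy has units kg·m²/s².

Answer: kinetic energy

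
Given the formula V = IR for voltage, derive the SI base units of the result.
Units of each symbol in V = IR:
  I (current): A
  R (resistance, in ohms): kg·m²/(s³·A²)

Multiplying the contributions: [A] · [kg·m²/(s³·A²)]
Adding exponents of each base unit: kg: 1, m: 2, s: -3, A: -1
SI base units of voltage: kg·m²/(s³·A)

Answer: kg·m²/(s³·A)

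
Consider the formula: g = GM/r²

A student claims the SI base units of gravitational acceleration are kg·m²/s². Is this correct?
Units of each symbol in g = GM/r²:
  G (gravitational constant): m³/(kg·s²)
  M (mass): kg
  r (distance): m  → to the power 2 in the denominator, contributes 1/m²

Multiplying the contributions: [m³/(kg·s²)] · [kg] · [1/m²]
Adding exponents of each base unit: m: 1, s: -2
SI base units of gravitational acceleration: m/s²

The claimed units kg·m²/s² (exponents kg: 1, m: 2, s: -2) do not match the derived units m/s² (exponents m: 1, s: -2), so the claim is incorrect.

Answer: No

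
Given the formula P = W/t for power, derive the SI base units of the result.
Units of each symbol in P = W/t:
  W (work): kg·m²/s²
  t (time): s  → in the denominator, contributes 1/s

Multiplying the contributions: [kg·m²/s²] · [1/s]
Adding exponents of each base unit: kg: 1, m: 2, s: -3
SI base units of power: kg·m²/s³

Answer: kg·m²/s³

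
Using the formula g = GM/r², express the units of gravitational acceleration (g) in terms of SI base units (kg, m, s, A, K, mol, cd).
Units of each symbol in g = GM/r²:
  G (gravitational constant): m³/(kg·s²)
  M (mass): kg
  r (distance): m  → to the power 2 in the denominator, contributes 1/m²

Multiplying the contributions: [m³/(kg·s²)] · [kg] · [1/m²]
Adding exponents of each base unit: m: 1, s: -2
SI base units of gravitational acceleration: m/s²

Answer: m/s²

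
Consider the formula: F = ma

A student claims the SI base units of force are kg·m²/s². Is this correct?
Units of each symbol in F = ma:
  m (mass): kg
  a (acceleration): m/s²

Multiplying the contributions: [kg] · [m/s²]
Adding exponents of each base unit: kg: 1, m: 1, s: -2
SI base units of force: kg·m/s²

The claimed units kg·m²/s² (exponents kg: 1, m: 2, s: -2) do not match the derived units kg·m/s² (exponents kg: 1, m: 1, s: -2), so the claim is incorrect.

Answer: No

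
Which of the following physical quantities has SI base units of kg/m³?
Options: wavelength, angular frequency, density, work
Checking the SI base units of each option:
  wavelength (λ = v/f): m  ✗
  angular frequency (ω = 2πf): 1/s  ✗
  density (ρ = m/V): kg/m³  ✓ matches
  work (W = Fd): kg·m²/s²  ✗

Only density has units kg/m³.

Answer: density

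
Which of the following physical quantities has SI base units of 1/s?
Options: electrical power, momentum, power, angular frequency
Checking the SI base units of each option:
  electrical power (P = IV): kg·m²/s³  ✗
  momentum (p = mv): kg·m/s  ✗
  power (P = W/t): kg·m²/s³  ✗
  angular frequency (ω = 2πf): 1/s  ✓ matches

Only angular frequency has units 1/s.

Answer: angular frequency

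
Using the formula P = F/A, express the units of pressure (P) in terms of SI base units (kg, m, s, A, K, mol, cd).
Units of each symbol in P = F/A:
  F (force): kg·m/s²
  A (area): m²  → in the denominator, contributes 1/m²

Multiplying the contributions: [kg·m/s²] · [1/m²]
Adding exponents of each base unit: kg: 1, m: -1, s: -2
SI base units of pressure: kg/(m·s²)

Answer: kg/(m·s²)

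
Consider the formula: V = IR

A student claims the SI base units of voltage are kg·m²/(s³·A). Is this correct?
Units of each symbol in V = IR:
  I (current): A
  R (resistance, in ohms): kg·m²/(s³·A²)

Multiplying the contributions: [A] · [kg·m²/(s³·A²)]
Adding exponents of each base unit: kg: 1, m: 2, s: -3, A: -1
SI base units of voltage: kg·m²/(s³·A)

The claimed units kg·m²/(s³·A) match the derived units, so the claim is correct.

Answer: Yes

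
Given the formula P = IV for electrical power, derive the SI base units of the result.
Units of each symbol in P = IV:
  I (current): A
  V (voltage, in volts): kg·m²/(s³·A)

Multiplying the contributions: [A] · [kg·m²/(s³·A)]
Adding exponents of each base unit: kg: 1, m: 2, s: -3
SI base units of electrical power: kg·m²/s³

Answer: kg·m²/s³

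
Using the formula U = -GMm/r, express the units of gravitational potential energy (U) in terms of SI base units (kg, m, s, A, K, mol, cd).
Units of each symbol in U = -GMm/r:
  G (gravitational constant): m³/(kg·s²)
  M (mass): kg
  m (mass): kg
  r (distance): m  → in the denominator, contributes 1/m
  The minus sign does not affect the units.

Multiplying the contributions: [m³/(kg·s²)] · [kg] · [kg] · [1/m]
Adding exponents of each base unit: kg: 1, m: 2, s: -2
SI base units of gravitational potential energy: kg·m²/s²

Answer: kg·m²/s²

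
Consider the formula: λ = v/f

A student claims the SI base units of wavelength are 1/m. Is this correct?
Units of each symbol in λ = v/f:
  v (wave speed): m/s
  f (frequency): 1/s  → in the denominator, contributes s

Multiplying the contributions: [m/s] · [s]
Adding exponents of each base unit: m: 1
SI base units of wavelength: m

The claimed units 1/m (exponents m: -1) do not match the derived units m (exponents m: 1), so the claim is incorrect.

Answer: No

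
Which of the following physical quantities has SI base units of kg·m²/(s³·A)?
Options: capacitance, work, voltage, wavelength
Checking the SI base units of each option:
  capacitance (C = Q/V): s⁴·A²/(kg·m²)  ✗
  work (W = Fd): kg·m²/s²  ✗
  voltage (V = IR): kg·m²/(s³·A)  ✓ matches
  wavelength (λ = v/f): m  ✗

Only voltage has units kg·m²/(s³·A).

Answer: voltage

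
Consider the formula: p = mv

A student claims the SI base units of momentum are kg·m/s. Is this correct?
Units of each symbol in p = mv:
  m (mass): kg
  v (velocity): m/s

Multiplying the contributions: [kg] · [m/s]
Adding exponents of each base unit: kg: 1, m: 1, s: -1
SI base units of momentum: kg·m/s

The claimed units kg·m/s match the derived units, so the claim is correct.

Answer: Yes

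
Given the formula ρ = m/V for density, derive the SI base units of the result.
Units of each symbol in ρ = m/V:
  m (mass): kg
  V (volume): m³  → in the denominator, contributes 1/m³

Multiplying the contributions: [kg] · [1/m³]
Adding exponents of each base unit: kg: 1, m: -3
SI base units of density: kg/m³

Answer: kg/m³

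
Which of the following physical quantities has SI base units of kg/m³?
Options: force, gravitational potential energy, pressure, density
Checking the SI base units of each option:
  force (F = ma): kg·m/s²  ✗
  gravitational potential energy (U = -GMm/r): kg·m²/s²  ✗
  pressure (P = F/A): kg/(m·s²)  ✗
  density (ρ = m/V): kg/m³  ✓ matches

Only density has units kg/m³.

Answer: density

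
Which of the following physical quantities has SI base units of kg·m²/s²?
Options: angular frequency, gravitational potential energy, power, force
Checking the SI base units of each option:
  angular frequency (ω = 2πf): 1/s  ✗
  gravitational potential energy (U = -GMm/r): kg·m²/s²  ✓ matches
  power (P = W/t): kg·m²/s³  ✗
  force (F = ma): kg·m/s²  ✗

Only gravitational potential energy has units kg·m²/s².

Answer: gravitational potential energy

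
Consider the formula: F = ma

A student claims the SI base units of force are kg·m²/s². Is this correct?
Units of each symbol in F = ma:
  m (mass): kg
  a (acceleration): m/s²

Multiplying the contributions: [kg] · [m/s²]
Adding exponents of each base unit: kg: 1, m: 1, s: -2
SI base units of force: kg·m/s²

The claimed units kg·m²/s² (exponents kg: 1, m: 2, s: -2) do not match the derived units kg·m/s² (exponents kg: 1, m: 1, s: -2), so the claim is incorrect.

Answer: No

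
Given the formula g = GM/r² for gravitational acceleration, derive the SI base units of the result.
Units of each symbol in g = GM/r²:
  G (gravitational constant): m³/(kg·s²)
  M (mass): kg
  r (distance): m  → to the power 2 in the denominator, contributes 1/m²

Multiplying the contributions: [m³/(kg·s²)] · [kg] · [1/m²]
Adding exponents of each base unit: m: 1, s: -2
SI base units of gravitational acceleration: m/s²

Answer: m/s²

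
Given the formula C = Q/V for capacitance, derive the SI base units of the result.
Units of each symbol in C = Q/V:
  Q (charge, in coulombs): s·A
  V (voltage, in volts): kg·m²/(s³·A)  → in the denominator, contributes s³·A/(kg·m²)

Multiplying the contributions: [s·A] · [s³·A/(kg·m²)]
Adding exponents of each base unit: kg: -1, m: -2, s: 4, A: 2
SI base units of capacitance: s⁴·A²/(kg·m²)

Answer: s⁴·A²/(kg·m²)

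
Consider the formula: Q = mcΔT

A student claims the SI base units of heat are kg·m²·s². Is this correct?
Units of each symbol in Q = mcΔT:
  m (mass): kg
  c (specific heat capacity, in J/(kg·K)): m²/(s²·K)
  ΔT (temperature change): K

Multiplying the contributions: [kg] · [m²/(s²·K)] · [K]
Adding exponents of each base unit: kg: 1, m: 2, s: -2
SI base units of heat: kg·m²/s²

The claimed units kg·m²·s² (exponents kg: 1, m: 2, s: 2) do not match the derived units kg·m²/s² (exponents kg: 1, m: 2, s: -2), so the claim is incorrect.

Answer: No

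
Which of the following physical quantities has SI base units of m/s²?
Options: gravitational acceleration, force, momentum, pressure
Checking the SI base units of each option:
  gravitational acceleration (g = GM/r²): m/s²  ✓ matches
  force (F = ma): kg·m/s²  ✗
  momentum (p = mv): kg·m/s  ✗
  pressure (P = F/A): kg/(m·s²)  ✗

Only gravitational acceleration has units m/s².

Answer: gravitational acceleration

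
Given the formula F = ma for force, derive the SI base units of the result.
Units of each symbol in F = ma:
  m (mass): kg
  a (acceleration): m/s²

Multiplying the contributions: [kg] · [m/s²]
Adding exponents of each base unit: kg: 1, m: 1, s: -2
SI base units of force: kg·m/s²

Answer: kg·m/s²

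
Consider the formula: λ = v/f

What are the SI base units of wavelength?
Units of each symbol in λ = v/f:
  v (wave speed): m/s
  f (frequency): 1/s  → in the denominator, contributes s

Multiplying the contributions: [m/s] · [s]
Adding exponents of each base unit: m: 1
SI base units of wavelength: m

Answer: m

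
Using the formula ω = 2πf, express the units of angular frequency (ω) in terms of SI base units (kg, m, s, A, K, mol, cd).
Units of each symbol in ω = 2πf:
  f (frequency): 1/s
  The factor 2π is dimensionless.

Multiplying the contributions: [1/s]
Adding exponents of each base unit: s: -1
SI base units of angular frequency: 1/s

Answer: 1/s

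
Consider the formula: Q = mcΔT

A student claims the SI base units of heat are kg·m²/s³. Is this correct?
Units of each symbol in Q = mcΔT:
  m (mass): kg
  c (specific heat capacity, in J/(kg·K)): m²/(s²·K)
  ΔT (temperature change): K

Multiplying the contributions: [kg] · [m²/(s²·K)] · [K]
Adding exponents of each base unit: kg: 1, m: 2, s: -2
SI base units of heat: kg·m²/s²

The claimed units kg·m²/s³ (exponents kg: 1, m: 2, s: -3) do not match the derived units kg·m²/s² (exponents kg: 1, m: 2, s: -2), so the claim is incorrect.

Answer: No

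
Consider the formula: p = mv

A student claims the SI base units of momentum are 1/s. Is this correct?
Units of each symbol in p = mv:
  m (mass): kg
  v (velocity): m/s

Multiplying the contributions: [kg] · [m/s]
Adding exponents of each base unit: kg: 1, m: 1, s: -1
SI base units of momentum: kg·m/s

The claimed units 1/s (exponents s: -1) do not match the derived units kg·m/s (exponents kg: 1, m: 1, s: -1), so the claim is incorrect.

Answer: No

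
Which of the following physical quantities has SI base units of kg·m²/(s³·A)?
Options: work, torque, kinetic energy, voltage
Checking the SI base units of each option:
  work (W = Fd): kg·m²/s²  ✗
  torque (τ = Fr): kg·m²/s²  ✗
  kinetic energy (E = ½mv²): kg·m²/s²  ✗
  voltage (V = IR): kg·m²/(s³·A)  ✓ matches

Only voltage has units kg·m²/(s³·A).

Answer: voltage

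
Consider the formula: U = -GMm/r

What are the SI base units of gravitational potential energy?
Units of each symbol in U = -GMm/r:
  G (gravitational constant): m³/(kg·s²)
  M (mass): kg
  m (mass): kg
  r (distance): m  → in the denominator, contributes 1/m
  The minus sign does not affect the units.

Multiplying the contributions: [m³/(kg·s²)] · [kg] · [kg] · [1/m]
Adding exponents of each base unit: kg: 1, m: 2, s: -2
SI base units of gravitational potential energy: kg·m²/s²

Answer: kg·m²/s²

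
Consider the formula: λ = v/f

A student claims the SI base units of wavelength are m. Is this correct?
Units of each symbol in λ = v/f:
  v (wave speed): m/s
  f (frequency): 1/s  → in the denominator, contributes s

Multiplying the contributions: [m/s] · [s]
Adding exponents of each base unit: m: 1
SI base units of wavelength: m

The claimed units m match the derived units, so the claim is correct.

Answer: Yes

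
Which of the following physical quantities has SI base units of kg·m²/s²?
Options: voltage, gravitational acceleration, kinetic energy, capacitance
Checking the SI base units of each option:
  voltage (V = IR): kg·m²/(s³·A)  ✗
  gravitational acceleration (g = GM/r²): m/s²  ✗
  kinetic energy (E = ½mv²): kg·m²/s²  ✓ matches
  capacitance (C = Q/V): s⁴·A²/(kg·m²)  ✗

Only kinetic energy has units kg·m²/s².

Answer: kinetic energy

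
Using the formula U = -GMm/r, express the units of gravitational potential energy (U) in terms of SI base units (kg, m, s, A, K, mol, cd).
Units of each symbol in U = -GMm/r:
  G (gravitational constant): m³/(kg·s²)
  M (mass): kg
  m (mass): kg
  r (distance): m  → in the denominator, contributes 1/m
  The minus sign does not affect the units.

Multiplying the contributions: [m³/(kg·s²)] · [kg] · [kg] · [1/m]
Adding exponents of each base unit: kg: 1, m: 2, s: -2
SI base units of gravitational potential energy: kg·m²/s²

Answer: kg·m²/s²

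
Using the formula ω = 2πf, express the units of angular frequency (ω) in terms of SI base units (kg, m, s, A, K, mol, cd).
Units of each symbol in ω = 2πf:
  f (frequency): 1/s
  The factor 2π is dimensionless.

Multiplying the contributions: [1/s]
Adding exponents of each base unit: s: -1
SI base units of angular frequency: 1/s

Answer: 1/s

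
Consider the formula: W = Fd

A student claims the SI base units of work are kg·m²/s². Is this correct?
Units of each symbol in W = Fd:
  F (force): kg·m/s²
  d (displacement): m

Multiplying the contributions: [kg·m/s²] · [m]
Adding exponents of each base unit: kg: 1, m: 2, s: -2
SI base units of work: kg·m²/s²

The claimed units kg·m²/s² match the derived units, so the claim is correct.

Answer: Yes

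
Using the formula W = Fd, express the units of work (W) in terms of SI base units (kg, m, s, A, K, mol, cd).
Units of each symbol in W = Fd:
  F (force): kg·m/s²
  d (displacement): m

Multiplying the contributions: [kg·m/s²] · [m]
Adding exponents of each base unit: kg: 1, m: 2, s: -2
SI base units of work: kg·m²/s²

Answer: kg·m²/s²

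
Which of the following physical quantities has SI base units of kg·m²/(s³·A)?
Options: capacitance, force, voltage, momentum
Checking the SI base units of each option:
  capacitance (C = Q/V): s⁴·A²/(kg·m²)  ✗
  force (F = ma): kg·m/s²  ✗
  voltage (V = IR): kg·m²/(s³·A)  ✓ matches
  momentum (p = mv): kg·m/s  ✗

Only voltage has units kg·m²/(s³·A).

Answer: voltage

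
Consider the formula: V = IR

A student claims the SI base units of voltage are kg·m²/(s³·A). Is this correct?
Units of each symbol in V = IR:
  I (current): A
  R (resistance, in ohms): kg·m²/(s³·A²)

Multiplying the contributions: [A] · [kg·m²/(s³·A²)]
Adding exponents of each base unit: kg: 1, m: 2, s: -3, A: -1
SI base units of voltage: kg·m²/(s³·A)

The claimed units kg·m²/(s³·A) match the derived units, so the claim is correct.

Answer: Yes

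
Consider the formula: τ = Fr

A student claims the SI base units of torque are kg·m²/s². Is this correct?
Units of each symbol in τ = Fr:
  F (force): kg·m/s²
  r (lever arm): m

Multiplying the contributions: [kg·m/s²] · [m]
Adding exponents of each base unit: kg: 1, m: 2, s: -2
SI base units of torque: kg·m²/s²

The claimed units kg·m²/s² match the derived units, so the claim is correct.

Answer: Yes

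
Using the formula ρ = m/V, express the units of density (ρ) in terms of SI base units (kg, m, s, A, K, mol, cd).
Units of each symbol in ρ = m/V:
  m (mass): kg
  V (volume): m³  → in the denominator, contributes 1/m³

Multiplying the contributions: [kg] · [1/m³]
Adding exponents of each base unit: kg: 1, m: -3
SI base units of density: kg/m³

Answer: kg/m³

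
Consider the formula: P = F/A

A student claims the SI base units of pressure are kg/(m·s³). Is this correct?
Units of each symbol in P = F/A:
  F (force): kg·m/s²
  A (area): m²  → in the denominator, contributes 1/m²

Multiplying the contributions: [kg·m/s²] · [1/m²]
Adding exponents of each base unit: kg: 1, m: -1, s: -2
SI base units of pressure: kg/(m·s²)

The claimed units kg/(m·s³) (exponents kg: 1, m: -1, s: -3) do not match the derived units kg/(m·s²) (exponents kg: 1, m: -1, s: -2), so the claim is incorrect.

Answer: No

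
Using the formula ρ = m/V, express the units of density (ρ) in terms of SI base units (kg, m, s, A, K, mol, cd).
Units of each symbol in ρ = m/V:
  m (mass): kg
  V (volume): m³  → in the denominator, contributes 1/m³

Multiplying the contributions: [kg] · [1/m³]
Adding exponents of each base unit: kg: 1, m: -3
SI base units of density: kg/m³

Answer: kg/m³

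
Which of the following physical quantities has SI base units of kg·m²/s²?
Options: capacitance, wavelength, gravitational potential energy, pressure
Checking the SI base units of each option:
  capacitance (C = Q/V): s⁴·A²/(kg·m²)  ✗
  wavelength (λ = v/f): m  ✗
  gravitational potential energy (U = -GMm/r): kg·m²/s²  ✓ matches
  pressure (P = F/A): kg/(m·s²)  ✗

Only gravitational potential energy has units kg·m²/s².

Answer: gravitational potential energy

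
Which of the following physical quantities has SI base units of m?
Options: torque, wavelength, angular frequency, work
Checking the SI base units of each option:
  torque (τ = Fr): kg·m²/s²  ✗
  wavelength (λ = v/f): m  ✓ matches
  angular frequency (ω = 2πf): 1/s  ✗
  work (W = Fd): kg·m²/s²  ✗

Only wavelength has units m.

Answer: wavelength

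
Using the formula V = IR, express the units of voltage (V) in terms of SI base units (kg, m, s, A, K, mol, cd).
Units of each symbol in V = IR:
  I (current): A
  R (resistance, in ohms): kg·m²/(s³·A²)

Multiplying the contributions: [A] · [kg·m²/(s³·A²)]
Adding exponents of each base unit: kg: 1, m: 2, s: -3, A: -1
SI base units of voltage: kg·m²/(s³·A)

Answer: kg·m²/(s³·A)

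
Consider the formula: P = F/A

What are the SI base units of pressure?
Units of each symbol in P = F/A:
  F (force): kg·m/s²
  A (area): m²  → in the denominator, contributes 1/m²

Multiplying the contributions: [kg·m/s²] · [1/m²]
Adding exponents of each base unit: kg: 1, m: -1, s: -2
SI base units of pressure: kg/(m·s²)

Answer: kg/(m·s²)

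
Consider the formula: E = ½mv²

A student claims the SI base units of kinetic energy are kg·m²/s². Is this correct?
Units of each symbol in E = ½mv²:
  m (mass): kg
  v (speed): m/s  → to the power 2, contributes m²/s²
  The factor ½ is dimensionless.

Multiplying the contributions: [kg] · [m²/s²]
Adding exponents of each base unit: kg: 1, m: 2, s: -2
SI base units of kinetic energy: kg·m²/s²

The claimed units kg·m²/s² match the derived units, so the claim is correct.

Answer: Yes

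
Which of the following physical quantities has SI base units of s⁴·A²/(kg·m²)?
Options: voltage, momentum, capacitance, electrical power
Checking the SI base units of each option:
  voltage (V = IR): kg·m²/(s³·A)  ✗
  momentum (p = mv): kg·m/s  ✗
  capacitance (C = Q/V): s⁴·A²/(kg·m²)  ✓ matches
  electrical power (P = IV): kg·m²/s³  ✗

Only capacitance has units s⁴·A²/(kg·m²).

Answer: capacitance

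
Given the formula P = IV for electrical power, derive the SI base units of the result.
Units of each symbol in P = IV:
  I (current): A
  V (voltage, in volts): kg·m²/(s³·A)

Multiplying the contributions: [A] · [kg·m²/(s³·A)]
Adding exponents of each base unit: kg: 1, m: 2, s: -3
SI base units of electrical power: kg·m²/s³

Answer: kg·m²/s³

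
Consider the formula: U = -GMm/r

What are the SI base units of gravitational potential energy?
Units of each symbol in U = -GMm/r:
  G (gravitational constant): m³/(kg·s²)
  M (mass): kg
  m (mass): kg
  r (distance): m  → in the denominator, contributes 1/m
  The minus sign does not affect the units.

Multiplying the contributions: [m³/(kg·s²)] · [kg] · [kg] · [1/m]
Adding exponents of each base unit: kg: 1, m: 2, s: -2
SI base units of gravitational potential energy: kg·m²/s²

Answer: kg·m²/s²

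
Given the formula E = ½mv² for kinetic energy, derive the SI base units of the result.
Units of each symbol in E = ½mv²:
  m (mass): kg
  v (speed): m/s  → to the power 2, contributes m²/s²
  The factor ½ is dimensionless.

Multiplying the contributions: [kg] · [m²/s²]
Adding exponents of each base unit: kg: 1, m: 2, s: -2
SI base units of kinetic energy: kg·m²/s²

Answer: kg·m²/s²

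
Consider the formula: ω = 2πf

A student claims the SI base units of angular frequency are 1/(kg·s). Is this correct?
Units of each symbol in ω = 2πf:
  f (frequency): 1/s
  The factor 2π is dimensionless.

Multiplying the contributions: [1/s]
Adding exponents of each base unit: s: -1
SI base units of angular frequency: 1/s

The claimed units 1/(kg·s) (exponents kg: -1, s: -1) do not match the derived units 1/s (exponents s: -1), so the claim is incorrect.

Answer: No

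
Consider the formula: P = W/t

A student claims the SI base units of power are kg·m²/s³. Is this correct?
Units of each symbol in P = W/t:
  W (work): kg·m²/s²
  t (time): s  → in the denominator, contributes 1/s

Multiplying the contributions: [kg·m²/s²] · [1/s]
Adding exponents of each base unit: kg: 1, m: 2, s: -3
SI base units of power: kg·m²/s³

The claimed units kg·m²/s³ match the derived units, so the claim is correct.

Answer: Yes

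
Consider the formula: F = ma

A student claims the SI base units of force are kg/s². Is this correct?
Units of each symbol in F = ma:
  m (mass): kg
  a (acceleration): m/s²

Multiplying the contributions: [kg] · [m/s²]
Adding exponents of each base unit: kg: 1, m: 1, s: -2
SI base units of force: kg·m/s²

The claimed units kg/s² (exponents kg: 1, s: -2) do not match the derived units kg·m/s² (exponents kg: 1, m: 1, s: -2), so the claim is incorrect.

Answer: No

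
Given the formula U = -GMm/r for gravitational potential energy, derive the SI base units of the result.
Units of each symbol in U = -GMm/r:
  G (gravitational constant): m³/(kg·s²)
  M (mass): kg
  m (mass): kg
  r (distance): m  → in the denominator, contributes 1/m
  The minus sign does not affect the units.

Multiplying the contributions: [m³/(kg·s²)] · [kg] · [kg] · [1/m]
Adding exponents of each base unit: kg: 1, m: 2, s: -2
SI base units of gravitational potential energy: kg·m²/s²

Answer: kg·m²/s²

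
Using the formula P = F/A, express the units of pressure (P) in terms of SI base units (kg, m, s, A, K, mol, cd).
Units of each symbol in P = F/A:
  F (force): kg·m/s²
  A (area): m²  → in the denominator, contributes 1/m²

Multiplying the contributions: [kg·m/s²] · [1/m²]
Adding exponents of each base unit: kg: 1, m: -1, s: -2
SI base units of pressure: kg/(m·s²)

Answer: kg/(m·s²)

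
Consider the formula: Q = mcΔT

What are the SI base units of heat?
Units of each symbol in Q = mcΔT:
  m (mass): kg
  c (specific heat capacity, in J/(kg·K)): m²/(s²·K)
  ΔT (temperature change): K

Multiplying the contributions: [kg] · [m²/(s²·K)] · [K]
Adding exponents of each base unit: kg: 1, m: 2, s: -2
SI base units of heat: kg·m²/s²

Answer: kg·m²/s²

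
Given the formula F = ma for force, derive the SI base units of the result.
Units of each symbol in F = ma:
  m (mass): kg
  a (acceleration): m/s²

Multiplying the contributions: [kg] · [m/s²]
Adding exponents of each base unit: kg: 1, m: 1, s: -2
SI base units of force: kg·m/s²

Answer: kg·m/s²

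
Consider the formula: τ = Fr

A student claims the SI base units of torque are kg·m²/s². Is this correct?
Units of each symbol in τ = Fr:
  F (force): kg·m/s²
  r (lever arm): m

Multiplying the contributions: [kg·m/s²] · [m]
Adding exponents of each base unit: kg: 1, m: 2, s: -2
SI base units of torque: kg·m²/s²

The claimed units kg·m²/s² match the derived units, so the claim is correct.

Answer: Yes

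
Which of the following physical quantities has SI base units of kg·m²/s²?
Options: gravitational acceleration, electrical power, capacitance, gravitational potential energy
Checking the SI base units of each option:
  gravitational acceleration (g = GM/r²): m/s²  ✗
  electrical power (P = IV): kg·m²/s³  ✗
  capacitance (C = Q/V): s⁴·A²/(kg·m²)  ✗
  gravitational potential energy (U = -GMm/r): kg·m²/s²  ✓ matches

Only gravitational potential energy has units kg·m²/s².

Answer: gravitational potential energy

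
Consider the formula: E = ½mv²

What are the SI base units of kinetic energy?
Units of each symbol in E = ½mv²:
  m (mass): kg
  v (speed): m/s  → to the power 2, contributes m²/s²
  The factor ½ is dimensionless.

Multiplying the contributions: [kg] · [m²/s²]
Adding exponents of each base unit: kg: 1, m: 2, s: -2
SI base units of kinetic energy: kg·m²/s²

Answer: kg·m²/s²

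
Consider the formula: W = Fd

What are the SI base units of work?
Units of each symbol in W = Fd:
  F (force): kg·m/s²
  d (displacement): m

Multiplying the contributions: [kg·m/s²] · [m]
Adding exponents of each base unit: kg: 1, m: 2, s: -2
SI base units of work: kg·m²/s²

Answer: kg·m²/s²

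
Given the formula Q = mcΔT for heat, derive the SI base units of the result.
Units of each symbol in Q = mcΔT:
  m (mass): kg
  c (specific heat capacity, in J/(kg·K)): m²/(s²·K)
  ΔT (temperature change): K

Multiplying the contributions: [kg] · [m²/(s²·K)] · [K]
Adding exponents of each base unit: kg: 1, m: 2, s: -2
SI base units of heat: kg·m²/s²

Answer: kg·m²/s²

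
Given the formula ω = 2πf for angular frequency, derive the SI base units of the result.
Units of each symbol in ω = 2πf:
  f (frequency): 1/s
  The factor 2π is dimensionless.

Multiplying the contributions: [1/s]
Adding exponents of each base unit: s: -1
SI base units of angular frequency: 1/s

Answer: 1/s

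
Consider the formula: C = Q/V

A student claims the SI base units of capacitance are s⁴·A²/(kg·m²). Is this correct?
Units of each symbol in C = Q/V:
  Q (charge, in coulombs): s·A
  V (voltage, in volts): kg·m²/(s³·A)  → in the denominator, contributes s³·A/(kg·m²)

Multiplying the contributions: [s·A] · [s³·A/(kg·m²)]
Adding exponents of each base unit: kg: -1, m: -2, s: 4, A: 2
SI base units of capacitance: s⁴·A²/(kg·m²)

The claimed units s⁴·A²/(kg·m²) match the derived units, so the claim is correct.

Answer: Yes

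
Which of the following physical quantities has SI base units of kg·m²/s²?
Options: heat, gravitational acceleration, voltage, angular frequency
Checking the SI base units of each option:
  heat (Q = mcΔT): kg·m²/s²  ✓ matches
  gravitational acceleration (g = GM/r²): m/s²  ✗
  voltage (V = IR): kg·m²/(s³·A)  ✗
  angular frequency (ω = 2πf): 1/s  ✗

Only heat has units kg·m²/s².

Answer: heat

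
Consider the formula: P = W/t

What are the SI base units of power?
Units of each symbol in P = W/t:
  W (work): kg·m²/s²
  t (time): s  → in the denominator, contributes 1/s

Multiplying the contributions: [kg·m²/s²] · [1/s]
Adding exponents of each base unit: kg: 1, m: 2, s: -3
SI base units of power: kg·m²/s³

Answer: kg·m²/s³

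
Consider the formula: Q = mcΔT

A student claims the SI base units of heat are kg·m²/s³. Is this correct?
Units of each symbol in Q = mcΔT:
  m (mass): kg
  c (specific heat capacity, in J/(kg·K)): m²/(s²·K)
  ΔT (temperature change): K

Multiplying the contributions: [kg] · [m²/(s²·K)] · [K]
Adding exponents of each base unit: kg: 1, m: 2, s: -2
SI base units of heat: kg·m²/s²

The claimed units kg·m²/s³ (exponents kg: 1, m: 2, s: -3) do not match the derived units kg·m²/s² (exponents kg: 1, m: 2, s: -2), so the claim is incorrect.

Answer: No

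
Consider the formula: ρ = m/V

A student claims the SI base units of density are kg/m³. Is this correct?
Units of each symbol in ρ = m/V:
  m (mass): kg
  V (volume): m³  → in the denominator, contributes 1/m³

Multiplying the contributions: [kg] · [1/m³]
Adding exponents of each base unit: kg: 1, m: -3
SI base units of density: kg/m³

The claimed units kg/m³ match the derived units, so the claim is correct.

Answer: Yes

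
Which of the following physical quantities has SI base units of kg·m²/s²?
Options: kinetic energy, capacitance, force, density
Checking the SI base units of each option:
  kinetic energy (E = ½mv²): kg·m²/s²  ✓ matches
  capacitance (C = Q/V): s⁴·A²/(kg·m²)  ✗
  force (F = ma): kg·m/s²  ✗
  density (ρ = m/V): kg/m³  ✗

Only kinetic energy has units kg·m²/s².

Answer: kinetic energy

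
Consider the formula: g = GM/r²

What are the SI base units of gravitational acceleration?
Units of each symbol in g = GM/r²:
  G (gravitational constant): m³/(kg·s²)
  M (mass): kg
  r (distance): m  → to the power 2 in the denominator, contributes 1/m²

Multiplying the contributions: [m³/(kg·s²)] · [kg] · [1/m²]
Adding exponents of each base unit: m: 1, s: -2
SI base units of gravitational acceleration: m/s²

Answer: m/s²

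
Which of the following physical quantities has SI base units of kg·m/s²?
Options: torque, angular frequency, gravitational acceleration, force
Checking the SI base units of each option:
  torque (τ = Fr): kg·m²/s²  ✗
  angular frequency (ω = 2πf): 1/s  ✗
  gravitational acceleration (g = GM/r²): m/s²  ✗
  force (F = ma): kg·m/s²  ✓ matches

Only force has units kg·m/s².

Answer: force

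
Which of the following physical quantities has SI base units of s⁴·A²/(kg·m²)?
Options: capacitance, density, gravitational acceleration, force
Checking the SI base units of each option:
  capacitance (C = Q/V): s⁴·A²/(kg·m²)  ✓ matches
  density (ρ = m/V): kg/m³  ✗
  gravitational acceleration (g = GM/r²): m/s²  ✗
  force (F = ma): kg·m/s²  ✗

Only capacitance has units s⁴·A²/(kg·m²).

Answer: capacitance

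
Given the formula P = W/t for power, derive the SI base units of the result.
Units of each symbol in P = W/t:
  W (work): kg·m²/s²
  t (time): s  → in the denominator, contributes 1/s

Multiplying the contributions: [kg·m²/s²] · [1/s]
Adding exponents of each base unit: kg: 1, m: 2, s: -3
SI base units of power: kg·m²/s³

Answer: kg·m²/s³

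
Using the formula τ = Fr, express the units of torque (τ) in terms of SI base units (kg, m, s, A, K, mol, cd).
Units of each symbol in τ = Fr:
  F (force): kg·m/s²
  r (lever arm): m

Multiplying the contributions: [kg·m/s²] · [m]
Adding exponents of each base unit: kg: 1, m: 2, s: -2
SI base units of torque: kg·m²/s²

Answer: kg·m²/s²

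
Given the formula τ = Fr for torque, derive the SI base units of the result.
Units of each symbol in τ = Fr:
  F (force): kg·m/s²
  r (lever arm): m

Multiplying the contributions: [kg·m/s²] · [m]
Adding exponents of each base unit: kg: 1, m: 2, s: -2
SI base units of torque: kg·m²/s²

Answer: kg·m²/s²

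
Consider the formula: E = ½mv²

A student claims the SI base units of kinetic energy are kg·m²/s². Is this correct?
Units of each symbol in E = ½mv²:
  m (mass): kg
  v (speed): m/s  → to the power 2, contributes m²/s²
  The factor ½ is dimensionless.

Multiplying the contributions: [kg] · [m²/s²]
Adding exponents of each base unit: kg: 1, m: 2, s: -2
SI base units of kinetic energy: kg·m²/s²

The claimed units kg·m²/s² match the derived units, so the claim is correct.

Answer: Yes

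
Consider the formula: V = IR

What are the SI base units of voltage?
Units of each symbol in V = IR:
  I (current): A
  R (resistance, in ohms): kg·m²/(s³·A²)

Multiplying the contributions: [A] · [kg·m²/(s³·A²)]
Adding exponents of each base unit: kg: 1, m: 2, s: -3, A: -1
SI base units of voltage: kg·m²/(s³·A)

Answer: kg·m²/(s³·A)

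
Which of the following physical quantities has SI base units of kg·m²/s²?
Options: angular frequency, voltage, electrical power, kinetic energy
Checking the SI base units of each option:
  angular frequency (ω = 2πf): 1/s  ✗
  voltage (V = IR): kg·m²/(s³·A)  ✗
  electrical power (P = IV): kg·m²/s³  ✗
  kinetic energy (E = ½mv²): kg·m²/s²  ✓ matches

Only kinetic energy has units kg·m²/s².

Answer: kinetic energy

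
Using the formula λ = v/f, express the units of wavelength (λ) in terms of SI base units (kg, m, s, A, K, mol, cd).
Units of each symbol in λ = v/f:
  v (wave speed): m/s
  f (frequency): 1/s  → in the denominator, contributes s

Multiplying the contributions: [m/s] · [s]
Adding exponents of each base unit: m: 1
SI base units of wavelength: m

Answer: m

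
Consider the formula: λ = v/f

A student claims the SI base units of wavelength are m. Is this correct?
Units of each symbol in λ = v/f:
  v (wave speed): m/s
  f (frequency): 1/s  → in the denominator, contributes s

Multiplying the contributions: [m/s] · [s]
Adding exponents of each base unit: m: 1
SI base units of wavelength: m

The claimed units m match the derived units, so the claim is correct.

Answer: Yes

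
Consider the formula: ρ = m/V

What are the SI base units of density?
Units of each symbol in ρ = m/V:
  m (mass): kg
  V (volume): m³  → in the denominator, contributes 1/m³

Multiplying the contributions: [kg] · [1/m³]
Adding exponents of each base unit: kg: 1, m: -3
SI base units of density: kg/m³

Answer: kg/m³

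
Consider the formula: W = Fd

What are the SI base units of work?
Units of each symbol in W = Fd:
  F (force): kg·m/s²
  d (displacement): m

Multiplying the contributions: [kg·m/s²] · [m]
Adding exponents of each base unit: kg: 1, m: 2, s: -2
SI base units of work: kg·m²/s²

Answer: kg·m²/s²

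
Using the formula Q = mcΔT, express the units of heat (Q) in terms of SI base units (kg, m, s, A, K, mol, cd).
Units of each symbol in Q = mcΔT:
  m (mass): kg
  c (specific heat capacity, in J/(kg·K)): m²/(s²·K)
  ΔT (temperature change): K

Multiplying the contributions: [kg] · [m²/(s²·K)] · [K]
Adding exponents of each base unit: kg: 1, m: 2, s: -2
SI base units of heat: kg·m²/s²

Answer: kg·m²/s²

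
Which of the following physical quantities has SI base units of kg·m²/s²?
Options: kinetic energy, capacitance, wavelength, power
Checking the SI base units of each option:
  kinetic energy (E = ½mv²): kg·m²/s²  ✓ matches
  capacitance (C = Q/V): s⁴·A²/(kg·m²)  ✗
  wavelength (λ = v/f): m  ✗
  power (P = W/t): kg·m²/s³  ✗

Only kinetic energy has units kg·m²/s².

Answer: kinetic energy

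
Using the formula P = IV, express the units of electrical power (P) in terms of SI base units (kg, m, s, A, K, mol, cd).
Units of each symbol in P = IV:
  I (current): A
  V (voltage, in volts): kg·m²/(s³·A)

Multiplying the contributions: [A] · [kg·m²/(s³·A)]
Adding exponents of each base unit: kg: 1, m: 2, s: -3
SI base units of electrical power: kg·m²/s³

Answer: kg·m²/s³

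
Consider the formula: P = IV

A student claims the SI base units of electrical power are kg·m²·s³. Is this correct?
Units of each symbol in P = IV:
  I (current): A
  V (voltage, in volts): kg·m²/(s³·A)

Multiplying the contributions: [A] · [kg·m²/(s³·A)]
Adding exponents of each base unit: kg: 1, m: 2, s: -3
SI base units of electrical power: kg·m²/s³

The claimed units kg·m²·s³ (exponents kg: 1, m: 2, s: 3) do not match the derived units kg·m²/s³ (exponents kg: 1, m: 2, s: -3), so the claim is incorrect.

Answer: No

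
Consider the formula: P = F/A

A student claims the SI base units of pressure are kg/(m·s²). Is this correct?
Units of each symbol in P = F/A:
  F (force): kg·m/s²
  A (area): m²  → in the denominator, contributes 1/m²

Multiplying the contributions: [kg·m/s²] · [1/m²]
Adding exponents of each base unit: kg: 1, m: -1, s: -2
SI base units of pressure: kg/(m·s²)

The claimed units kg/(m·s²) match the derived units, so the claim is correct.

Answer: Yes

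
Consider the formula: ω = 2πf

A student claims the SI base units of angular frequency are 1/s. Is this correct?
Units of each symbol in ω = 2πf:
  f (frequency): 1/s
  The factor 2π is dimensionless.

Multiplying the contributions: [1/s]
Adding exponents of each base unit: s: -1
SI base units of angular frequency: 1/s

The claimed units 1/s match the derived units, so the claim is correct.

Answer: Yes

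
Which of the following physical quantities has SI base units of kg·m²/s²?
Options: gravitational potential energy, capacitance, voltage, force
Checking the SI base units of each option:
  gravitational potential energy (U = -GMm/r): kg·m²/s²  ✓ matches
  capacitance (C = Q/V): s⁴·A²/(kg·m²)  ✗
  voltage (V = IR): kg·m²/(s³·A)  ✗
  force (F = ma): kg·m/s²  ✗

Only gravitational potential energy has units kg·m²/s².

Answer: gravitational potential energy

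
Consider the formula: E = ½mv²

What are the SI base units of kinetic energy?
Units of each symbol in E = ½mv²:
  m (mass): kg
  v (speed): m/s  → to the power 2, contributes m²/s²
  The factor ½ is dimensionless.

Multiplying the contributions: [kg] · [m²/s²]
Adding exponents of each base unit: kg: 1, m: 2, s: -2
SI base units of kinetic energy: kg·m²/s²

Answer: kg·m²/s²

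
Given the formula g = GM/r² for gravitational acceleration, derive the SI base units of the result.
Units of each symbol in g = GM/r²:
  G (gravitational constant): m³/(kg·s²)
  M (mass): kg
  r (distance): m  → to the power 2 in the denominator, contributes 1/m²

Multiplying the contributions: [m³/(kg·s²)] · [kg] · [1/m²]
Adding exponents of each base unit: m: 1, s: -2
SI base units of gravitational acceleration: m/s²

Answer: m/s²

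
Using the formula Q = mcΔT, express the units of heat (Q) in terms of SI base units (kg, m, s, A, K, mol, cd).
Units of each symbol in Q = mcΔT:
  m (mass): kg
  c (specific heat capacity, in J/(kg·K)): m²/(s²·K)
  ΔT (temperature change): K

Multiplying the contributions: [kg] · [m²/(s²·K)] · [K]
Adding exponents of each base unit: kg: 1, m: 2, s: -2
SI base units of heat: kg·m²/s²

Answer: kg·m²/s²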